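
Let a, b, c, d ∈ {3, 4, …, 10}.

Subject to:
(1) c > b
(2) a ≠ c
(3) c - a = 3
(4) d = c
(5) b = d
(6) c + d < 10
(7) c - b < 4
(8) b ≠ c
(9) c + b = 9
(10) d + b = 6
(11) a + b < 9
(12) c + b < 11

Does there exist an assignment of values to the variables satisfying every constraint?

Unsatisfiable

From constraints 4 and 5, b = d = c, so b = c. But constraint 8 says b ≠ c. Contradiction.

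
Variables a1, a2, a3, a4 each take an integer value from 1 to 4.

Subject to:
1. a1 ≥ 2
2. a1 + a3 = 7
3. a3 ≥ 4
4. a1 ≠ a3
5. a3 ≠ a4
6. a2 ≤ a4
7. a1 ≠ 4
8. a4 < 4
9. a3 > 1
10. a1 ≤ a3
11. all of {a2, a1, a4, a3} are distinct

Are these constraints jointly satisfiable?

Take a1 = 3, a2 = 1, a3 = 4, a4 = 2. Then constraint 2: a1 + a3 = 7; constraint 11: values 1, 3, 2, 4 are distinct, and every other listed constraint is also met.

Satisfiable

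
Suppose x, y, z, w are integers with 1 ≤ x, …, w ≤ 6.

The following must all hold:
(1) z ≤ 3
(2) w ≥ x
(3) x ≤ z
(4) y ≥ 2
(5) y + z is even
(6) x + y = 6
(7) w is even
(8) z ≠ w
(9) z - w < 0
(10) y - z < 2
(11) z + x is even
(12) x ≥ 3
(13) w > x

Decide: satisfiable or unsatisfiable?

Satisfiable

One satisfying assignment is x = 3, y = 3, z = 3, w = 4.
For the less obvious constraints — constraint 6: x + y = 6; constraint 9: z - w = -1 — and the others hold by inspection.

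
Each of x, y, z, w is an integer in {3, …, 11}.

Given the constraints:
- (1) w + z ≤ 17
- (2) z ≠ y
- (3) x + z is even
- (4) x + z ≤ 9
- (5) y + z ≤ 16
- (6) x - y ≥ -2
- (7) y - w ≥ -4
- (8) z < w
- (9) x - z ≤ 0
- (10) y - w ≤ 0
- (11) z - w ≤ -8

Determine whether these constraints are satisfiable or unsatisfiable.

Constraints 6, 7, 9, and 11 give z − x ≥ 0, x − y ≥ -2, y − w ≥ -4, w − z ≥ 8.
Adding all 4 inequalities: the left sides telescope to 0, and the right sides sum to 0 + (-2) + (-4) + 8 = 2. So 0 ≥ 2, which is false.

Unsatisfiable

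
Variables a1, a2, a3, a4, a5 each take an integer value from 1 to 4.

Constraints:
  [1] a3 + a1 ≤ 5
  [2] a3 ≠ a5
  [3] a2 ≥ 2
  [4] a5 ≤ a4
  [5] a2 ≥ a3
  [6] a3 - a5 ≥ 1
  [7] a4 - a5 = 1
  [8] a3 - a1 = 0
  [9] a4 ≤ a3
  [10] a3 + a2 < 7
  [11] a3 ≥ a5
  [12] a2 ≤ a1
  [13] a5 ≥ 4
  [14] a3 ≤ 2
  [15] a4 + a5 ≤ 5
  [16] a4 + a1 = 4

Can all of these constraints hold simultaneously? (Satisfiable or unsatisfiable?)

Unsatisfiable

From constraints 11 and 13: a3 ≥ a5 ≥ 4. From constraints 3 and 12: a1 ≥ a2 ≥ 2. Hence a3 + a1 ≥ 6. But constraint 1 requires a3 + a1 ≤ 5, and 5 < 6. Contradiction.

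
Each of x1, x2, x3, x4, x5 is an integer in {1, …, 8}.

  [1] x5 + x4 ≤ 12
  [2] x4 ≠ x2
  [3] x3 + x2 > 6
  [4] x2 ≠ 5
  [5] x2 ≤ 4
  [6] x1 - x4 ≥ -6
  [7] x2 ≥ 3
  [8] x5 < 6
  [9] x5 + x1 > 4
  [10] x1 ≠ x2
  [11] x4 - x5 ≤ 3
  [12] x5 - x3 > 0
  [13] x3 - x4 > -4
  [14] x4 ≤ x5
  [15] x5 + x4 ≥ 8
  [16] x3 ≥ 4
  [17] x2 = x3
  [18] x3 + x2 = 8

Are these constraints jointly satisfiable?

Satisfiable

Try x1 = 1, x2 = 4, x3 = 4, x4 = 5, x5 = 5.
Check constraint 1: x5 + x4 = 10; constraint 3: x3 + x2 = 8; constraint 6: x1 - x4 = -4. The remaining constraints are straightforward to verify.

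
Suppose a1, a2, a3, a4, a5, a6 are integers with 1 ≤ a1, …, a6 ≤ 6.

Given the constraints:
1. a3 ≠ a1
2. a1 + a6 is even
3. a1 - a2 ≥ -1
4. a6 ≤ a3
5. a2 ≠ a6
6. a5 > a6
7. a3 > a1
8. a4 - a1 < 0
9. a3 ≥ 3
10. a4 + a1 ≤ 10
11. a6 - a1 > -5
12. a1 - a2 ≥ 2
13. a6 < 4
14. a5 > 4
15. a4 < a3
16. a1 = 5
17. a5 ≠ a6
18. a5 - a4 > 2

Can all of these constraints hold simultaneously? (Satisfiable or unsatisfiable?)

Take a1 = 5, a2 = 3, a3 = 6, a4 = 3, a5 = 6, a6 = 1. Then constraint 3: a1 - a2 = 2; constraint 8: a4 - a1 = -2; constraint 10: a4 + a1 = 8, and every other listed constraint is also met.

Satisfiable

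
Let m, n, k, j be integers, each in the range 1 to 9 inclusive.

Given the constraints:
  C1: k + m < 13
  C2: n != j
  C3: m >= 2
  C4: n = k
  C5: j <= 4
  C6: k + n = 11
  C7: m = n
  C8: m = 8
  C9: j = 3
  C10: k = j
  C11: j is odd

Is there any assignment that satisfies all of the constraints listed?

Unsatisfiable

Constraint 8 fixes m = 8 and constraint 9 fixes j = 3. Constraints 4, 7, and 10 give m = n = k = j, so m = j. But 8 ≠ 3 — contradiction.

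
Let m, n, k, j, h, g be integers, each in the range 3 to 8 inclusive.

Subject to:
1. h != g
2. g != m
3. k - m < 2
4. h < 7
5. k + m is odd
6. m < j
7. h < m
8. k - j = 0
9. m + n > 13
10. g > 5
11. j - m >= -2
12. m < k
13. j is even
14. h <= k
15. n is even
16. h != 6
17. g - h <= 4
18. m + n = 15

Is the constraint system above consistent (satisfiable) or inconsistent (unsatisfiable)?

Satisfiable

The assignment m = 7, n = 8, k = 8, j = 8, h = 5, g = 8 works:
  constraint 3 holds since k - m = 1.
  constraint 8 holds since k - j = 0.
The rest check out directly.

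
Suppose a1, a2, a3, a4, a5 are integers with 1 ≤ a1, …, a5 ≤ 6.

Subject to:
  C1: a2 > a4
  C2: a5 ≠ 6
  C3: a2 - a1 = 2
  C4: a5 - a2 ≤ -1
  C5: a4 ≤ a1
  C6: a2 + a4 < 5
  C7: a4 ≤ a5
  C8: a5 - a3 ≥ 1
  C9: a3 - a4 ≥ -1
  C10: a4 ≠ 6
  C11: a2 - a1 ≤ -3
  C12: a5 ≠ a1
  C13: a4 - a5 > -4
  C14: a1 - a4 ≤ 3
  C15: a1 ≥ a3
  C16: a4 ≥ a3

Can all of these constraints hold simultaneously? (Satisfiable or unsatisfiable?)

Unsatisfiable

Constraints 4, 8, 9, 11, and 14 give a1 − a2 ≥ 3, a2 − a5 ≥ 1, a5 − a3 ≥ 1, a3 − a4 ≥ -1, a4 − a1 ≥ -3.
Adding all 5 inequalities: the left sides telescope to 0, and the right sides sum to 3 + 1 + 1 + (-1) + (-3) = 1. So 0 ≥ 1, which is false.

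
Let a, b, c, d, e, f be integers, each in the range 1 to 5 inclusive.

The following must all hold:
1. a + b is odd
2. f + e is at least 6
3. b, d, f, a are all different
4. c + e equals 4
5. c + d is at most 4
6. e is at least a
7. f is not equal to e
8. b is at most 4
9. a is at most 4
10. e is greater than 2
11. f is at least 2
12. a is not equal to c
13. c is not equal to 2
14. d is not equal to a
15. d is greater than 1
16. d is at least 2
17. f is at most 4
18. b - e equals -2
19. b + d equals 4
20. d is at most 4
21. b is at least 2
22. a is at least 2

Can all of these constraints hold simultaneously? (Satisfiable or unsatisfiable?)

Constraints 8, 9, 11, 16, 17, 20, 21, and 22 confine each of b, d, f, a to the 3 values {2, …, 4}.
Constraint 3 requires all 4 of them to be distinct, but only 3 values are available — impossible by the pigeonhole principle.

Unsatisfiable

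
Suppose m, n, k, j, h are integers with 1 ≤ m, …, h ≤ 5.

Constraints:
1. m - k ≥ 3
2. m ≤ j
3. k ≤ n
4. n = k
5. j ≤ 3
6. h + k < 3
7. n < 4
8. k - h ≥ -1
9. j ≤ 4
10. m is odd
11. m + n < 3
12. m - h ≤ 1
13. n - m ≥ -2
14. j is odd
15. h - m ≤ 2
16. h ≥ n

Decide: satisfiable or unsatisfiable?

Unsatisfiable

Constraints 1, 8, and 12 give m − k ≥ 3, k − h ≥ -1, h − m ≥ -1.
Adding all 3 inequalities: the left sides telescope to 0, and the right sides sum to 3 + (-1) + (-1) = 1. So 0 ≥ 1, which is false.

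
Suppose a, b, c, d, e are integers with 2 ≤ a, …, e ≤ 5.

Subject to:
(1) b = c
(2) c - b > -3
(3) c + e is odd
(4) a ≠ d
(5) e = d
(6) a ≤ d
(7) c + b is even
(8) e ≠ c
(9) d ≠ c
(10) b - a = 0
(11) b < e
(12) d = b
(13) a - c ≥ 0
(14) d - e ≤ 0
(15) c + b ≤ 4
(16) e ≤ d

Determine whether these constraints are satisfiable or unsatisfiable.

Unsatisfiable

From constraints 1, 5, and 12, e = d = b = c, so e = c. But constraint 8 says e ≠ c. Contradiction.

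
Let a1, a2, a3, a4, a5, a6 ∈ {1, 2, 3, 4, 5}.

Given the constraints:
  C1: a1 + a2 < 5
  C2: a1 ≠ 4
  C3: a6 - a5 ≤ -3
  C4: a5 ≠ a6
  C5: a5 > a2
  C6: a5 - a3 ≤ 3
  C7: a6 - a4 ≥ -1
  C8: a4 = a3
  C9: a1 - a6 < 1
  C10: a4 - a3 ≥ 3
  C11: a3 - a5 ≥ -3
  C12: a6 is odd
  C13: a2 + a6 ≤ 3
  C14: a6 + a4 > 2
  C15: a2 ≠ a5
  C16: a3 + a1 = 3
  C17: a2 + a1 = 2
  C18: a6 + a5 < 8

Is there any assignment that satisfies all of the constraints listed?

Unsatisfiable

Constraints 3, 6, 7, and 10 give a3 − a5 ≥ -3, a5 − a6 ≥ 3, a6 − a4 ≥ -1, a4 − a3 ≥ 3.
Adding all 4 inequalities: the left sides telescope to 0, and the right sides sum to (-3) + 3 + (-1) + 3 = 2. So 0 ≥ 2, which is false.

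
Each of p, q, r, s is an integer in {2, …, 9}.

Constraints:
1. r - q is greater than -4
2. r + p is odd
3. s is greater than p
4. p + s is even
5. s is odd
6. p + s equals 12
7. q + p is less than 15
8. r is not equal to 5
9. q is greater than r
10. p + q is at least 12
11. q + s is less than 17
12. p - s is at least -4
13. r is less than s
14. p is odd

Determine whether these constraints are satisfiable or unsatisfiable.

Satisfiable

The assignment p = 5, q = 7, r = 6, s = 7 works:
  constraint 1 holds since r - q = -1.
  constraint 6 holds since p + s = 12.
  constraint 7 holds since q + p = 12.
The rest check out directly.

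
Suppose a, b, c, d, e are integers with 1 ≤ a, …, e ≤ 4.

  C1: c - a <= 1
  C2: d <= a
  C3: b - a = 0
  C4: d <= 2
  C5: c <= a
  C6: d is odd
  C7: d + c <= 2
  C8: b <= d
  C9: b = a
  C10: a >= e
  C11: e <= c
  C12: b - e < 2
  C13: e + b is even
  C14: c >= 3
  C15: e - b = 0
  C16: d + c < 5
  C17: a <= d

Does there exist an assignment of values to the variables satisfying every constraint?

From constraints 5 and 14: a ≥ c and c ≥ 3, so a ≥ 3. From constraints 4 and 17: a ≤ d and d ≤ 2, so a ≤ 2. But 2 < 3, so no value of a works.

Unsatisfiable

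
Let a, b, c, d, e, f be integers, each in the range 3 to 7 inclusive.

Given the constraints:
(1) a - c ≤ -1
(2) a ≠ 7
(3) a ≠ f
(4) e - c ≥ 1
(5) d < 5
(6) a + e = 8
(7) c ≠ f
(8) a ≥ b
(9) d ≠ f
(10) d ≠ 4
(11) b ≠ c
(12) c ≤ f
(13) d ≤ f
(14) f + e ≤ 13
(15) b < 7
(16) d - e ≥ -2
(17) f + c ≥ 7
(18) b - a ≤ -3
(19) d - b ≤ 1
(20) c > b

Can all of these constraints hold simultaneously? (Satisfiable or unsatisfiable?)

Unsatisfiable

Constraints 1, 4, 16, 18, and 19 give c − a ≥ 1, a − b ≥ 3, b − d ≥ -1, d − e ≥ -2, e − c ≥ 1.
Adding all 5 inequalities: the left sides telescope to 0, and the right sides sum to 1 + 3 + (-1) + (-2) + 1 = 2. So 0 ≥ 2, which is false.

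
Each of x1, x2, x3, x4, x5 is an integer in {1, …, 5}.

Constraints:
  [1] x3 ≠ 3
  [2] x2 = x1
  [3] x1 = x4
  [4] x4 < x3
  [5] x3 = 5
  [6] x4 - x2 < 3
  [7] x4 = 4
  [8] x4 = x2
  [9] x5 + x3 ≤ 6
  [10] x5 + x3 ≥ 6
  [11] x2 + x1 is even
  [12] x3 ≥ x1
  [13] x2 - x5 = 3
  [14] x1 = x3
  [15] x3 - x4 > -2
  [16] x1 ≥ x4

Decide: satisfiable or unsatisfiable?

Constraint 7 fixes x4 = 4 and constraint 5 fixes x3 = 5. Constraints 2, 8, and 14 give x4 = x2 = x1 = x3, so x4 = x3. But 4 ≠ 5 — contradiction.

Unsatisfiable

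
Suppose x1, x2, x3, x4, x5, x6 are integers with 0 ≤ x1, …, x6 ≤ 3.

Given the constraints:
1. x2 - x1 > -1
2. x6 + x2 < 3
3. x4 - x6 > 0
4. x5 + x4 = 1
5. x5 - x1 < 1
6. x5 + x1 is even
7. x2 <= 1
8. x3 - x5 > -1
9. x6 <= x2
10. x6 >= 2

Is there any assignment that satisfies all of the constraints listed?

From constraint 10: x6 ≥ 2. From constraints 7 and 9: x6 ≤ x2 and x2 ≤ 1, so x6 ≤ 1. But 1 < 2, so no value of x6 works.

Unsatisfiable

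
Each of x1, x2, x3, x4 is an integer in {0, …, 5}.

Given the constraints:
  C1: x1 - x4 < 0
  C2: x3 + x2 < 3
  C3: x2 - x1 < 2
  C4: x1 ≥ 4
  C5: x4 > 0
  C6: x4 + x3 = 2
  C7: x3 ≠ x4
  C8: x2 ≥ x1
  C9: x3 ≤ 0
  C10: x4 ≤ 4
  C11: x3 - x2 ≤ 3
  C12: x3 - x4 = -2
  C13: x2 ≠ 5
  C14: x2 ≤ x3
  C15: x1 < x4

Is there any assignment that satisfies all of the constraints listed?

Unsatisfiable

From constraints 4 and 8: x2 ≥ x1 and x1 ≥ 4, so x2 ≥ 4. From constraints 9 and 14: x2 ≤ x3 and x3 ≤ 0, so x2 ≤ 0. But 0 < 4, so no value of x2 works.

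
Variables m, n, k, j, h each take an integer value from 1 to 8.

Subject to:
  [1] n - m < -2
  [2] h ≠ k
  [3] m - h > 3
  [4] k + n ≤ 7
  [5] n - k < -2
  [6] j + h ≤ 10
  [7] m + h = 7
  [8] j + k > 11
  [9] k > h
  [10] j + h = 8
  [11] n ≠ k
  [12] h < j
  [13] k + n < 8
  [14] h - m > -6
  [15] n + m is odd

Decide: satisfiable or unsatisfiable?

Satisfiable

Take m = 6, n = 1, k = 5, j = 7, h = 1. Then constraint 1: n - m = -5; constraint 3: m - h = 5; constraint 4: k + n = 6, and every other listed constraint is also met.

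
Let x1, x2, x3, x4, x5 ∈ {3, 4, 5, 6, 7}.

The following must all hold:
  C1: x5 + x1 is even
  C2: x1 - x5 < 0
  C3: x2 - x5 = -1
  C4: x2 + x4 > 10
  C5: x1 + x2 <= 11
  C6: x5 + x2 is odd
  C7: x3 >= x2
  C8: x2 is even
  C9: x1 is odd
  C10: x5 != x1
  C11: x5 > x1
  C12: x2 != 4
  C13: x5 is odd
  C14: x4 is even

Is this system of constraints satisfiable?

The assignment x1 = 5, x2 = 6, x3 = 7, x4 = 6, x5 = 7 works:
  constraint 2 holds since x1 - x5 = -2.
  constraint 3 holds since x2 - x5 = -1.
  constraint 4 holds since x2 + x4 = 12.
The rest check out directly.

Satisfiable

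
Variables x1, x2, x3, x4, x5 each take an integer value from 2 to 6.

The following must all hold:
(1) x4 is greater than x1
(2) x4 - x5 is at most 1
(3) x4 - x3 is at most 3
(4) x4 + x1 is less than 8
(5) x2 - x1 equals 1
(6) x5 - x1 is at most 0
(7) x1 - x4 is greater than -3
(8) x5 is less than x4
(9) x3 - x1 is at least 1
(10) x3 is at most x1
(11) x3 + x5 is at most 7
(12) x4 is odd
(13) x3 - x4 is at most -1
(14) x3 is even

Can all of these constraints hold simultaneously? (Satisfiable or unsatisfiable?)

Unsatisfiable

Constraints 2, 6, 9, and 13 give x3 − x1 ≥ 1, x1 − x5 ≥ 0, x5 − x4 ≥ -1, x4 − x3 ≥ 1.
Adding all 4 inequalities: the left sides telescope to 0, and the right sides sum to 1 + 0 + (-1) + 1 = 1. So 0 ≥ 1, which is false.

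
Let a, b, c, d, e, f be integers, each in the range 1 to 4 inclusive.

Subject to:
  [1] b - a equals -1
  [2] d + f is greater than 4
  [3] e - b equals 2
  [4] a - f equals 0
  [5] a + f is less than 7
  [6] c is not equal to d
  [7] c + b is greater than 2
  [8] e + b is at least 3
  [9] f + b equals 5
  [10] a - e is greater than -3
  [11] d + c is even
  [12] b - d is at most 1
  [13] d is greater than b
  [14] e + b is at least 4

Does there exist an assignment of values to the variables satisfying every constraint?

The assignment a = 3, b = 2, c = 2, d = 4, e = 4, f = 3 works:
  constraint 1 holds since b - a = -1.
  constraint 2 holds since d + f = 7.
The rest check out directly.

Satisfiable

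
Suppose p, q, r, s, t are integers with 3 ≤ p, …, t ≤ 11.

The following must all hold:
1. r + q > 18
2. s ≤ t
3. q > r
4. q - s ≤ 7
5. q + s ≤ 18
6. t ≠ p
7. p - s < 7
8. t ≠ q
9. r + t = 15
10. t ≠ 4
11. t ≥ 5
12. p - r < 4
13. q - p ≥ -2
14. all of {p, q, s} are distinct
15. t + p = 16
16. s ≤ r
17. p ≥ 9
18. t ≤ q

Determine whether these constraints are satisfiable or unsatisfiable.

Satisfiable

The assignment p = 10, q = 11, r = 9, s = 5, t = 6 works:
  constraint 1 holds since r + q = 20.
  constraint 4 holds since q - s = 6.
The rest check out directly.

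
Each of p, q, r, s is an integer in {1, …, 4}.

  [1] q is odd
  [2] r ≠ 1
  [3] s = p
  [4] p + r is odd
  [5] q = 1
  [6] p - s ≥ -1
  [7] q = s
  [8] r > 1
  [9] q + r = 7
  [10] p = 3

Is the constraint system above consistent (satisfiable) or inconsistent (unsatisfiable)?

Unsatisfiable

Constraint 5 fixes q = 1 and constraint 10 fixes p = 3. Constraints 3 and 7 give q = s = p, so q = p. But 1 ≠ 3 — contradiction.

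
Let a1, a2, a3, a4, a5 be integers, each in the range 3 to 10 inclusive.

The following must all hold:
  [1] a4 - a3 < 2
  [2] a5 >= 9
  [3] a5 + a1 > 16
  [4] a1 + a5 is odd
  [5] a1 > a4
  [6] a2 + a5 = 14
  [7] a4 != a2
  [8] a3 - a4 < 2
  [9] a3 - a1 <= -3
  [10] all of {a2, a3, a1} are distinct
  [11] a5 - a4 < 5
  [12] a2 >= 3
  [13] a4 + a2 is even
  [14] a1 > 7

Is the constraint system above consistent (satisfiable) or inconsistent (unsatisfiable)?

Setting (a1, a2, a3, a4, a5) = (9, 4, 6, 6, 10) satisfies everything: constraint 1: a4 - a3 = 0; constraint 3: a5 + a1 = 19; constraint 6: a2 + a5 = 14, and the others follow.

Satisfiable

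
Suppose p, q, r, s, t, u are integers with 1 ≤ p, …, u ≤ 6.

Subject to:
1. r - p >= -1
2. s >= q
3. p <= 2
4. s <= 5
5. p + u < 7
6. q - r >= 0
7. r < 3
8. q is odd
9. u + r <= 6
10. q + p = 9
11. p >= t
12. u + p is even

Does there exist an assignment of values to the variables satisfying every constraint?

Unsatisfiable

From constraints 2 and 4: q ≤ s ≤ 5. From constraint 3: p ≤ 2. Hence q + p ≤ 7. But constraint 10 requires q + p = 9, and 9 > 7. Contradiction.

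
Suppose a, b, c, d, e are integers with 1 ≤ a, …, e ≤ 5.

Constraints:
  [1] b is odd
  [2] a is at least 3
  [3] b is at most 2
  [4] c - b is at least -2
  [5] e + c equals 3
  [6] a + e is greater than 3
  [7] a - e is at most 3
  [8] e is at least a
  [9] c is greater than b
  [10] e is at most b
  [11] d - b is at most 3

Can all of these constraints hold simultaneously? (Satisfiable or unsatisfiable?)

Unsatisfiable

From constraints 2 and 8: e ≥ a and a ≥ 3, so e ≥ 3. From constraints 3 and 10: e ≤ b and b ≤ 2, so e ≤ 2. But 2 < 3, so no value of e works.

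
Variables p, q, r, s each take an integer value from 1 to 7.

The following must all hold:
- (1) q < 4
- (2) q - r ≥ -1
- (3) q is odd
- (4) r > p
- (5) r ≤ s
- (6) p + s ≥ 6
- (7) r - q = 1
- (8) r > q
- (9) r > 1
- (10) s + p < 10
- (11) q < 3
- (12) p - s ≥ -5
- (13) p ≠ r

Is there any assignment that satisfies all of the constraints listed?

Setting (p, q, r, s) = (1, 1, 2, 6) satisfies everything: constraint 2: q - r = -1; constraint 6: p + s = 7, and the others follow.

Satisfiable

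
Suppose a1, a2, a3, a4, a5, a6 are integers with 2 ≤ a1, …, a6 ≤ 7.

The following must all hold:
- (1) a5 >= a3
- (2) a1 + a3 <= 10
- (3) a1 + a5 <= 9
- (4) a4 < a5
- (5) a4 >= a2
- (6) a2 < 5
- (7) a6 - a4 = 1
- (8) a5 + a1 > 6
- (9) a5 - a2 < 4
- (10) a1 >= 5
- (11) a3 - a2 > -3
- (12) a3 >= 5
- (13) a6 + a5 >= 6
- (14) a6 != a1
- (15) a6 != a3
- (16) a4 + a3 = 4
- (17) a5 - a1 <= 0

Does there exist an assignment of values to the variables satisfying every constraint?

Unsatisfiable

From constraint 10: a1 ≥ 5. From constraints 1 and 12: a5 ≥ a3 ≥ 5. Hence a1 + a5 ≥ 10. But constraint 3 requires a1 + a5 ≤ 9, and 9 < 10. Contradiction.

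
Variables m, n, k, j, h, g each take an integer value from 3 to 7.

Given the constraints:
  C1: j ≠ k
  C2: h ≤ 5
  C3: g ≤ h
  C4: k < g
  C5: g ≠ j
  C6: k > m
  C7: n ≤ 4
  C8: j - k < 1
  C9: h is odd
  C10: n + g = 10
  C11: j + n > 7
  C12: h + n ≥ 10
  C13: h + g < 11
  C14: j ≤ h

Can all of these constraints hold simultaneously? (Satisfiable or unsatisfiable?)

Unsatisfiable

From constraint 7: n ≤ 4. From constraints 2 and 3: g ≤ h ≤ 5. Hence n + g ≤ 9. But constraint 10 requires n + g = 10, and 10 > 9. Contradiction.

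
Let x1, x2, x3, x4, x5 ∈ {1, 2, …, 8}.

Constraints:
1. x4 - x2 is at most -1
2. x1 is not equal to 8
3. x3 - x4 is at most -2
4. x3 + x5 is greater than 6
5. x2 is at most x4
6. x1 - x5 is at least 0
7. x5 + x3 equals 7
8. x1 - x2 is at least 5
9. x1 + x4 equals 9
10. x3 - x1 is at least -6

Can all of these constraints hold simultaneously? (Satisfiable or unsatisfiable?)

Unsatisfiable

Constraints 1, 3, 8, and 10 give x3 − x1 ≥ -6, x1 − x2 ≥ 5, x2 − x4 ≥ 1, x4 − x3 ≥ 2.
Adding all 4 inequalities: the left sides telescope to 0, and the right sides sum to (-6) + 5 + 1 + 2 = 2. So 0 ≥ 2, which is false.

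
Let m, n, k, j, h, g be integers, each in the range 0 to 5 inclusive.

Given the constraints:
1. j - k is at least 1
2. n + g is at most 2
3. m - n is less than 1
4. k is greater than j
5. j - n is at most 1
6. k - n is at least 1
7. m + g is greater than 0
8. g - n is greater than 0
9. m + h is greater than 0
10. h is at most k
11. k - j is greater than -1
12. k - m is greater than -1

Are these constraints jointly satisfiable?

Unsatisfiable

Constraints 1, 5, and 6 give k − n ≥ 1, n − j ≥ -1, j − k ≥ 1.
Adding all 3 inequalities: the left sides telescope to 0, and the right sides sum to 1 + (-1) + 1 = 1. So 0 ≥ 1, which is false.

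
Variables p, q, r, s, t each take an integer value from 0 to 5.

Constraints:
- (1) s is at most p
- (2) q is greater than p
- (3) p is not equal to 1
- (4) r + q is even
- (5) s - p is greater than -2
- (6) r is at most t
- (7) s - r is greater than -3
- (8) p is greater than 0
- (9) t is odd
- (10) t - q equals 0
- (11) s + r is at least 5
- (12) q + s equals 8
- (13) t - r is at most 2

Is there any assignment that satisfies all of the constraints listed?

Satisfiable

Try p = 3, q = 5, r = 5, s = 3, t = 5.
Check constraint 5: s - p = 0; constraint 7: s - r = -2; constraint 10: t - q = 0. The remaining constraints are straightforward to verify.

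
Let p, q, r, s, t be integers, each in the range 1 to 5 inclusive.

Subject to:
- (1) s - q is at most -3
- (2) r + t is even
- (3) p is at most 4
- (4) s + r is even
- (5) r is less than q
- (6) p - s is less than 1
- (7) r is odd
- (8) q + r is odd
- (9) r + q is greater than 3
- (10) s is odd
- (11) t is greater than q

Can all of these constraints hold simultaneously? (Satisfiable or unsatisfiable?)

Satisfiable

Setting (p, q, r, s, t) = (1, 4, 1, 1, 5) satisfies everything: constraint 1: s - q = -3; constraint 6: p - s = 0; constraint 9: r + q = 5, and the others follow.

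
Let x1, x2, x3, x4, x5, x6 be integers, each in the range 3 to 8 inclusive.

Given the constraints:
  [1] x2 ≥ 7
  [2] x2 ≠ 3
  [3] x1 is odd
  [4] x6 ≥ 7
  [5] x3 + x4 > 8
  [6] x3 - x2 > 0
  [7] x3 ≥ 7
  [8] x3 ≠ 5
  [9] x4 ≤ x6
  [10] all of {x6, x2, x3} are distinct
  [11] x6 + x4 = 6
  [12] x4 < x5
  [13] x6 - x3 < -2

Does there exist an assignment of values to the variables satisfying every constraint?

Unsatisfiable

Constraints 1, 4, and 7 confine each of x6, x2, x3 to the 2 values {7, 8} (the domain already gives each ≤ 8).
Constraint 10 requires all 3 of them to be distinct, but only 2 values are available — impossible by the pigeonhole principle.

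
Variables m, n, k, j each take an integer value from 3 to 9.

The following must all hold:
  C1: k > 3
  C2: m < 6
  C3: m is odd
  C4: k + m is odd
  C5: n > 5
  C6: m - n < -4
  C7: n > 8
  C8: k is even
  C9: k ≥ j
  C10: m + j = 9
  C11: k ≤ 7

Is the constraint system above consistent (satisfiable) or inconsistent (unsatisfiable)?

Satisfiable

The assignment m = 3, n = 9, k = 6, j = 6 works:
  constraint 6 holds since m - n = -6.
  constraint 10 holds since m + j = 9.
The rest check out directly.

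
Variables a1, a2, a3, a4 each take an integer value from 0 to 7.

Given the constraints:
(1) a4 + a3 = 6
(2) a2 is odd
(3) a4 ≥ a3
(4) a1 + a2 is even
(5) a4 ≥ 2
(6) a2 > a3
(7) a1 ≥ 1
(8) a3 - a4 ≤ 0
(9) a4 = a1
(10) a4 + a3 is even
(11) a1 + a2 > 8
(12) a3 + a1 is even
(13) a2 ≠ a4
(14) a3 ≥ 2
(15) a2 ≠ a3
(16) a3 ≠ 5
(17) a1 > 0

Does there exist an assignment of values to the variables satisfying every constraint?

Satisfiable

Take a1 = 3, a2 = 7, a3 = 3, a4 = 3. Then constraint 1: a4 + a3 = 6; constraint 8: a3 - a4 = 0; constraint 11: a1 + a2 = 10, and every other listed constraint is also met.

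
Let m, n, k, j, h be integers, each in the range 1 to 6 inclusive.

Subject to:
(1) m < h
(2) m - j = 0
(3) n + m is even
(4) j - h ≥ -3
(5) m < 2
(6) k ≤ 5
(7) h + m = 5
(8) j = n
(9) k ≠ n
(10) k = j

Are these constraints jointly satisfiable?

From constraints 8 and 10, k = j = n, so k = n. But constraint 9 says k ≠ n. Contradiction.

Unsatisfiable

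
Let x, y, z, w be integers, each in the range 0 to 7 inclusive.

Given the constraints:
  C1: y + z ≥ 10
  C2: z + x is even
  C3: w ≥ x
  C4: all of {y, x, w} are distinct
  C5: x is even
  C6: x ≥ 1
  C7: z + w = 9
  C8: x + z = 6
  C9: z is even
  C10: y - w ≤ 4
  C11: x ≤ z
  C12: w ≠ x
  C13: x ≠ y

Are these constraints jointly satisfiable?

Try x = 2, y = 7, z = 4, w = 5.
Check constraint 1: y + z = 11; constraint 7: z + w = 9. The remaining constraints are straightforward to verify.

Satisfiable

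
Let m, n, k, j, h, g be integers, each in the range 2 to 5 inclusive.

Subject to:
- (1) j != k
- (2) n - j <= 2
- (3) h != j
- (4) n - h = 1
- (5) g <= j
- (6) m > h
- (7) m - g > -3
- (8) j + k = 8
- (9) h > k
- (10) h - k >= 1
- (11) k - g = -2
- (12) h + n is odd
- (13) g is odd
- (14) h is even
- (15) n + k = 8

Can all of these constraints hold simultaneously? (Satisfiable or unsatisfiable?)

The assignment m = 5, n = 5, k = 3, j = 5, h = 4, g = 5 works:
  constraint 2 holds since n - j = 0.
  constraint 4 holds since n - h = 1.
  constraint 7 holds since m - g = 0.
The rest check out directly.

Satisfiable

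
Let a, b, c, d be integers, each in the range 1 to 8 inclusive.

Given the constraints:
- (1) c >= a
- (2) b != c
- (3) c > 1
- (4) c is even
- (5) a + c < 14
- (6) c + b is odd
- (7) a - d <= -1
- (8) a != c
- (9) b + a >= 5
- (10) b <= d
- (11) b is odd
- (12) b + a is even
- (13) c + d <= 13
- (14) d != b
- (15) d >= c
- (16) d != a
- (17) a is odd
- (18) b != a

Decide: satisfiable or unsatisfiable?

Satisfiable

Take a = 5, b = 1, c = 6, d = 6. Then constraint 5: a + c = 11; constraint 7: a - d = -1; constraint 9: b + a = 6, and every other listed constraint is also met.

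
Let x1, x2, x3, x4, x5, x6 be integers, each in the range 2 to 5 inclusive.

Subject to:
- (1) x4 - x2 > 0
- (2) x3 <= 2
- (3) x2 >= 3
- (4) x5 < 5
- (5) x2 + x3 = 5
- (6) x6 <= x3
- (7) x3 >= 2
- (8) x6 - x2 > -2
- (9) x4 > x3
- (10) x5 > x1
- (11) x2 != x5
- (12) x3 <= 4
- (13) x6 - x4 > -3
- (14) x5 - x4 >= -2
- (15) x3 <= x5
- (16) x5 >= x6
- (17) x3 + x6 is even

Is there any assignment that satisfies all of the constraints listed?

Satisfiable

Setting (x1, x2, x3, x4, x5, x6) = (2, 3, 2, 4, 4, 2) satisfies everything: constraint 1: x4 - x2 = 1; constraint 5: x2 + x3 = 5, and the others follow.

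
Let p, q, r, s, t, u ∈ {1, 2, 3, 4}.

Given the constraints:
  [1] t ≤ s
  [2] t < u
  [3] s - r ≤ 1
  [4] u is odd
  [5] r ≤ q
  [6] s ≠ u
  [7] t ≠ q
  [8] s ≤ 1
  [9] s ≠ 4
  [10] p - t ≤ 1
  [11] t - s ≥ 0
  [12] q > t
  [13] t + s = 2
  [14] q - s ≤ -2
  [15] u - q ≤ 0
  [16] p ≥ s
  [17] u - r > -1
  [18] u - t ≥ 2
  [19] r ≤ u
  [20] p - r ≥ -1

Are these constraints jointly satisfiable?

Constraints 3, 10, 14, 15, 18, and 20 give q − u ≥ 0, u − t ≥ 2, t − p ≥ -1, p − r ≥ -1, r − s ≥ -1, s − q ≥ 2.
Adding all 6 inequalities: the left sides telescope to 0, and the right sides sum to 0 + 2 + (-1) + (-1) + (-1) + 2 = 1. So 0 ≥ 1, which is false.

Unsatisfiable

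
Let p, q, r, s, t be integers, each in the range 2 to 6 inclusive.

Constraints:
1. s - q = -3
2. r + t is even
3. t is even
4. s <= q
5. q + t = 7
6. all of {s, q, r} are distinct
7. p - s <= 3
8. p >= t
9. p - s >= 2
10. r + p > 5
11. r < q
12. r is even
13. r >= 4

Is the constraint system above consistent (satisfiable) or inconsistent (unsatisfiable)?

Satisfiable

Take p = 4, q = 5, r = 4, s = 2, t = 2. Then constraint 1: s - q = -3; constraint 5: q + t = 7, and every other listed constraint is also met.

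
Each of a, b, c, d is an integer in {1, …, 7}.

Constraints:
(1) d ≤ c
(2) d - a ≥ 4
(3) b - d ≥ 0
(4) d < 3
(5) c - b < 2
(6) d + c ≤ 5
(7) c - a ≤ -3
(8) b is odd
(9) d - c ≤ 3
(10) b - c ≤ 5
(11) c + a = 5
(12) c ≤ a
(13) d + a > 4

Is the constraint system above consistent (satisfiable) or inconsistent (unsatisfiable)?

Unsatisfiable

Constraints 2, 3, 7, and 10 give a − c ≥ 3, c − b ≥ -5, b − d ≥ 0, d − a ≥ 4.
Adding all 4 inequalities: the left sides telescope to 0, and the right sides sum to 3 + (-5) + 0 + 4 = 2. So 0 ≥ 2, which is false.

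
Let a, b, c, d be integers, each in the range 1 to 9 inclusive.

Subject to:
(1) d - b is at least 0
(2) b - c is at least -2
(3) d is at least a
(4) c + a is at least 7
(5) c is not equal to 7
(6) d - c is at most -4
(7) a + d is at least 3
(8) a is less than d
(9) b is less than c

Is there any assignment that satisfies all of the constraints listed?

Constraints 1, 2, and 6 give d − b ≥ 0, b − c ≥ -2, c − d ≥ 4.
Adding all 3 inequalities: the left sides telescope to 0, and the right sides sum to 0 + (-2) + 4 = 2. So 0 ≥ 2, which is false.

Unsatisfiable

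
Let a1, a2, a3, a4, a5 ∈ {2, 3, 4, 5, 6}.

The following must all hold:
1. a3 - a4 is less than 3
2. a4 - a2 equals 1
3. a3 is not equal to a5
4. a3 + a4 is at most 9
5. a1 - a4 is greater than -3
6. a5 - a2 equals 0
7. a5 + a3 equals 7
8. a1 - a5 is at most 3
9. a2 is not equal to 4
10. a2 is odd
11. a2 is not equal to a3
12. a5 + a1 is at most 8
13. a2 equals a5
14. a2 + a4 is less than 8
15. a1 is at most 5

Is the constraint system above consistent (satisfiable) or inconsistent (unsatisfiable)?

Take a1 = 3, a2 = 3, a3 = 4, a4 = 4, a5 = 3. Then constraint 1: a3 - a4 = 0; constraint 2: a4 - a2 = 1; constraint 4: a3 + a4 = 8, and every other listed constraint is also met.

Satisfiable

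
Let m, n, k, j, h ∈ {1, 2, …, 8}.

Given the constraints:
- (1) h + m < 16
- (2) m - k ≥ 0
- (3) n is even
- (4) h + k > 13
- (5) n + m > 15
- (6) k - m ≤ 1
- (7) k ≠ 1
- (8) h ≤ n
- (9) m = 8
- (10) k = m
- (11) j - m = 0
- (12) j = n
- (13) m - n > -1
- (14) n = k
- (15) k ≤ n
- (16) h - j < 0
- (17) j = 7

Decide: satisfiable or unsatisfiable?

Constraint 17 fixes j = 7 and constraint 9 fixes m = 8. Constraints 10, 12, and 14 give j = n = k = m, so j = m. But 7 ≠ 8 — contradiction.

Unsatisfiable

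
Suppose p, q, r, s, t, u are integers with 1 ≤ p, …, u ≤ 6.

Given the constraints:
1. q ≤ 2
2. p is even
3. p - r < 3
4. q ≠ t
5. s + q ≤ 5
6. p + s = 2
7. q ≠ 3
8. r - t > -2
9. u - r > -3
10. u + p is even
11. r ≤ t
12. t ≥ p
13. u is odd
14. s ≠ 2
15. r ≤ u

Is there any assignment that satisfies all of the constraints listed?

Constraint 13 makes u odd and constraint 2 makes p even, so u + p must be odd. Constraint 10 says u + p is even — contradiction.

Unsatisfiable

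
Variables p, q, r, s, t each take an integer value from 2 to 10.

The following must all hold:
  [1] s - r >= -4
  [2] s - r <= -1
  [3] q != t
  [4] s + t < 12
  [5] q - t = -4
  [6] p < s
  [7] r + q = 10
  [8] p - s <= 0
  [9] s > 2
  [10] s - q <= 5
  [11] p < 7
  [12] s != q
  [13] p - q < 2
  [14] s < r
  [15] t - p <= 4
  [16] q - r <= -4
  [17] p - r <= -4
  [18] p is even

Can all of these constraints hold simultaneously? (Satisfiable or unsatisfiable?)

Try p = 2, q = 2, r = 8, s = 4, t = 6.
Check constraint 1: s - r = -4; constraint 2: s - r = -4. The remaining constraints are straightforward to verify.

Satisfiable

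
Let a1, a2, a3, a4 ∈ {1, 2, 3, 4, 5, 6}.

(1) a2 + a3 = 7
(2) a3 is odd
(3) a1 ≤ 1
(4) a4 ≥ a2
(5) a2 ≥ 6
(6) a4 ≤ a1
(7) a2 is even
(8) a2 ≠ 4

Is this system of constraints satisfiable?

From constraints 4 and 5: a4 ≥ a2 and a2 ≥ 6, so a4 ≥ 6. From constraints 3 and 6: a4 ≤ a1 and a1 ≤ 1, so a4 ≤ 1. But 1 < 6, so no value of a4 works.

Unsatisfiable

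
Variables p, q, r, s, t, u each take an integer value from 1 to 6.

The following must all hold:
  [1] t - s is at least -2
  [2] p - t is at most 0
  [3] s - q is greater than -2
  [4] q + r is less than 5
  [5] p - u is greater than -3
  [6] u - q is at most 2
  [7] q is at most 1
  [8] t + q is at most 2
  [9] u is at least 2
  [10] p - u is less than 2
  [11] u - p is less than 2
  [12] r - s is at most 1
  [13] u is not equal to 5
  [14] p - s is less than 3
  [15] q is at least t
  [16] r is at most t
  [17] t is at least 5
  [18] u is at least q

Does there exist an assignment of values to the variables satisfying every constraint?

From constraint 17: t ≥ 5. From constraints 7 and 15: t ≤ q and q ≤ 1, so t ≤ 1. But 1 < 5, so no value of t works.

Unsatisfiable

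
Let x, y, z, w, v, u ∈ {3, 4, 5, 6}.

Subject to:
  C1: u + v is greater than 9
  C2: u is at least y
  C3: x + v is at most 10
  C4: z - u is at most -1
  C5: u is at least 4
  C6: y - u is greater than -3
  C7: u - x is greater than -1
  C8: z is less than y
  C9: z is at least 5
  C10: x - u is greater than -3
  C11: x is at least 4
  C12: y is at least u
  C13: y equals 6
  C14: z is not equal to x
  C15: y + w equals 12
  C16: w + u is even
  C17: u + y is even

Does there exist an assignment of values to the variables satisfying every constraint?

Satisfiable

Take x = 4, y = 6, z = 5, w = 6, v = 6, u = 6. Then constraint 1: u + v = 12; constraint 3: x + v = 10; constraint 4: z - u = -1, and every other listed constraint is also met.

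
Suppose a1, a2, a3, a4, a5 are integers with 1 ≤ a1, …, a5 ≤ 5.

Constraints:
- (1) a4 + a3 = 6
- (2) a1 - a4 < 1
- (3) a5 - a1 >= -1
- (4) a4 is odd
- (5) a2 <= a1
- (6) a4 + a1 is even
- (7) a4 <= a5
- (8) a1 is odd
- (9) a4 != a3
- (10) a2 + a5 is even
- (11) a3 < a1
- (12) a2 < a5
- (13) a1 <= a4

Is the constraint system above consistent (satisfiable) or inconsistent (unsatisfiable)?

Satisfiable

The assignment a1 = 5, a2 = 1, a3 = 1, a4 = 5, a5 = 5 works:
  constraint 1 holds since a4 + a3 = 6.
  constraint 2 holds since a1 - a4 = 0.
  constraint 3 holds since a5 - a1 = 0.
The rest check out directly.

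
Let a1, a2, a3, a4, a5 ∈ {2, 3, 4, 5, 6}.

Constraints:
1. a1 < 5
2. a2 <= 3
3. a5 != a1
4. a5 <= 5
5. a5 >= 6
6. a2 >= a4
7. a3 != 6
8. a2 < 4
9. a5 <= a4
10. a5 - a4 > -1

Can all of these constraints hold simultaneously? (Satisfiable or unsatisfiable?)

From constraints 5 and 9: a4 ≥ a5 and a5 ≥ 6, so a4 ≥ 6. From constraints 2 and 6: a4 ≤ a2 and a2 ≤ 3, so a4 ≤ 3. But 3 < 6, so no value of a4 works.

Unsatisfiable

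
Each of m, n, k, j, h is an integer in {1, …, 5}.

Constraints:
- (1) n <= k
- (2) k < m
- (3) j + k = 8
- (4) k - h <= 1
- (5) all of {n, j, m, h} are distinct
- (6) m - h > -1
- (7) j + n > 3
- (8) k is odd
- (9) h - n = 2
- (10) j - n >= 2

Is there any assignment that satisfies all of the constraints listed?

Satisfiable

One satisfying assignment is m = 4, n = 1, k = 3, j = 5, h = 3.
For the less obvious constraints — constraint 3: j + k = 8; constraint 4: k - h = 0; constraint 6: m - h = 1 — and the others hold by inspection.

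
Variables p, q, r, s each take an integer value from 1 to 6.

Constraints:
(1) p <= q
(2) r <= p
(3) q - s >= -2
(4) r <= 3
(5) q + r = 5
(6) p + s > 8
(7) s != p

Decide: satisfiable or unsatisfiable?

One satisfying assignment is p = 4, q = 4, r = 1, s = 6.
For the less obvious constraints — constraint 3: q - s = -2; constraint 5: q + r = 5 — and the others hold by inspection.

Satisfiable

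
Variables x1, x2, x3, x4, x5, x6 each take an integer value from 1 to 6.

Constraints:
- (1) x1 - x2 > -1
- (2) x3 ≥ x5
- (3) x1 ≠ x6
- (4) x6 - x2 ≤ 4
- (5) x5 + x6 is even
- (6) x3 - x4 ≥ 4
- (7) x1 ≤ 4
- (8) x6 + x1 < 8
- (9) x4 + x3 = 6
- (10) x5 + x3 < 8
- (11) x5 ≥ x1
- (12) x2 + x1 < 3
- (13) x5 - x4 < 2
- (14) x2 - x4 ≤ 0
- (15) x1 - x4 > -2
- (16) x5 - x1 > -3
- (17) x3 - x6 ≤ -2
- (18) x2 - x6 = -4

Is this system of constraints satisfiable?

Unsatisfiable

Constraints 4, 6, 14, and 17 give x2 − x6 ≥ -4, x6 − x3 ≥ 2, x3 − x4 ≥ 4, x4 − x2 ≥ 0.
Adding all 4 inequalities: the left sides telescope to 0, and the right sides sum to (-4) + 2 + 4 + 0 = 2. So 0 ≥ 2, which is false.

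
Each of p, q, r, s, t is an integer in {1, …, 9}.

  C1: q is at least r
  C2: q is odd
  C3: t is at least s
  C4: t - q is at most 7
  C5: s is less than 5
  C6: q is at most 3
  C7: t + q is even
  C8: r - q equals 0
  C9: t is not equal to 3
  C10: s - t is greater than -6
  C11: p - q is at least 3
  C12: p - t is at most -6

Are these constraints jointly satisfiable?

Unsatisfiable

Constraints 4, 11, and 12 give q − t ≥ -7, t − p ≥ 6, p − q ≥ 3.
Adding all 3 inequalities: the left sides telescope to 0, and the right sides sum to (-7) + 6 + 3 = 2. So 0 ≥ 2, which is false.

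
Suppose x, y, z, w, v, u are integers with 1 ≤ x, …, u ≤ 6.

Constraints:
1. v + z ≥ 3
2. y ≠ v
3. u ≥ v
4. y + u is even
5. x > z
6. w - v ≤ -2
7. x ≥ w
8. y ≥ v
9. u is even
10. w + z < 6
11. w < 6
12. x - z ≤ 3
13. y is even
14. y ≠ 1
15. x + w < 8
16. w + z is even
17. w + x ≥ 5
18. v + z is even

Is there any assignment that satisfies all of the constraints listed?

Satisfiable

Try x = 5, y = 4, z = 3, w = 1, v = 3, u = 6.
Check constraint 1: v + z = 6; constraint 6: w - v = -2; constraint 10: w + z = 4. The remaining constraints are straightforward to verify.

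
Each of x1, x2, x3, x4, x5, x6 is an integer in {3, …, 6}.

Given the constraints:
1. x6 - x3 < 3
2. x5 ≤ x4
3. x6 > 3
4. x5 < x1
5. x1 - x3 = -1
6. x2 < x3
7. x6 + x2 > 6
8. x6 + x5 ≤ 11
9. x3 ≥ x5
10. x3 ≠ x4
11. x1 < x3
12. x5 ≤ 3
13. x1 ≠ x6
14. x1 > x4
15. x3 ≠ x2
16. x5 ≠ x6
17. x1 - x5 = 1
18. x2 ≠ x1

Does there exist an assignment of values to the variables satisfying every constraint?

Take x1 = 4, x2 = 3, x3 = 5, x4 = 3, x5 = 3, x6 = 5. Then constraint 1: x6 - x3 = 0; constraint 5: x1 - x3 = -1; constraint 7: x6 + x2 = 8, and every other listed constraint is also met.

Satisfiable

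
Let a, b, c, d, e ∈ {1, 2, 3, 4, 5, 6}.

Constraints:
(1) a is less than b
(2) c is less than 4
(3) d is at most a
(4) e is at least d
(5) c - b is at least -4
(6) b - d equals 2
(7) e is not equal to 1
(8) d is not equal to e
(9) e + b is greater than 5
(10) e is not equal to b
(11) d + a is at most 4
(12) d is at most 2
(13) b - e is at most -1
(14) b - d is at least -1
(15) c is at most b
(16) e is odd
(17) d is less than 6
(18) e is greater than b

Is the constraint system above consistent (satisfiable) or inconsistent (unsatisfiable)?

Satisfiable

Try a = 1, b = 3, c = 2, d = 1, e = 5.
Check constraint 5: c - b = -1; constraint 6: b - d = 2. The remaining constraints are straightforward to verify.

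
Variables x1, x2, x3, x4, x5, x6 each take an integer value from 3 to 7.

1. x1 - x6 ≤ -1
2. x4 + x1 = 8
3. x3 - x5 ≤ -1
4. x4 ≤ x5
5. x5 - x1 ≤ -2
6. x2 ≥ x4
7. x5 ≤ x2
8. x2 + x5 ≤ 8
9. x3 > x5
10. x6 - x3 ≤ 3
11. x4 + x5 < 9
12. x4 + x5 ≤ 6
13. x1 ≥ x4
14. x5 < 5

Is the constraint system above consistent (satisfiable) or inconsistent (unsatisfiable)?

Constraints 1, 3, 5, and 10 give x3 − x6 ≥ -3, x6 − x1 ≥ 1, x1 − x5 ≥ 2, x5 − x3 ≥ 1.
Adding all 4 inequalities: the left sides telescope to 0, and the right sides sum to (-3) + 1 + 2 + 1 = 1. So 0 ≥ 1, which is false.

Unsatisfiable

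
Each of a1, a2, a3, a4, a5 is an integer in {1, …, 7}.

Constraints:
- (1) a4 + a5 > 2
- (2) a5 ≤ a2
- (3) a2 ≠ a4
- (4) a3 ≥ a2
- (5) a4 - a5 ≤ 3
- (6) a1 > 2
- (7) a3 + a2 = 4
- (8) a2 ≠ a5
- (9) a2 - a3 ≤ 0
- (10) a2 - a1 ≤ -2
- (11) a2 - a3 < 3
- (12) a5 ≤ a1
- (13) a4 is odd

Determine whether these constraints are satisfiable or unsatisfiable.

Take a1 = 6, a2 = 2, a3 = 2, a4 = 3, a5 = 1. Then constraint 1: a4 + a5 = 4; constraint 5: a4 - a5 = 2; constraint 7: a3 + a2 = 4, and every other listed constraint is also met.

Satisfiable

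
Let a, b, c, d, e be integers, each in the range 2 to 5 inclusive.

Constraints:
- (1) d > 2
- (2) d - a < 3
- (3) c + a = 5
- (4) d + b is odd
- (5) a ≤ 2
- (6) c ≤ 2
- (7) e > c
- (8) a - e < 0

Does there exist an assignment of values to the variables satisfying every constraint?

From constraint 6: c ≤ 2. From constraint 5: a ≤ 2. Hence c + a ≤ 4. But constraint 3 requires c + a = 5, and 5 > 4. Contradiction.

Unsatisfiable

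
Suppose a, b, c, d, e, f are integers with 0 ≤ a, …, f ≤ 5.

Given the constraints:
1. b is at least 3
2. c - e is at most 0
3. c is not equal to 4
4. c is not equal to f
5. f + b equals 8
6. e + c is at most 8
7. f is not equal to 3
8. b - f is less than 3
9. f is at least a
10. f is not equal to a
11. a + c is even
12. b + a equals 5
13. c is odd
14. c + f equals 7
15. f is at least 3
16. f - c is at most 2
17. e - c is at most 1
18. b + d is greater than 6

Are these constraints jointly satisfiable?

Satisfiable

Try a = 1, b = 4, c = 3, d = 4, e = 4, f = 4.
Check constraint 2: c - e = -1; constraint 5: f + b = 8. The remaining constraints are straightforward to verify.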